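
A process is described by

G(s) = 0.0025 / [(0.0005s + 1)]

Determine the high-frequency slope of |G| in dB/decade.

Each pole contributes −20 dB/decade at high frequency; each zero contributes +20 dB/decade.
Net: 0 zero(s) − 1 pole(s) → -20 dB/decade.

-20 dB/decade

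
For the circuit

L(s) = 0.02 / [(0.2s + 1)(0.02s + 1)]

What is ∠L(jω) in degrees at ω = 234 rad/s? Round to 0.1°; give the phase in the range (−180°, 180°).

At ω = 234 rad/s:
pole (1 + j234·0.2) = 1 + j46.8 → |·| ≈ 46.811, ∠ ≈ 88.78°
pole (1 + j234·0.02) = 1 + j4.68 → |·| ≈ 4.7856, ∠ ≈ 77.94°
∠L = (0°) − (88.78° + 77.94°) = -166.72°

-166.7°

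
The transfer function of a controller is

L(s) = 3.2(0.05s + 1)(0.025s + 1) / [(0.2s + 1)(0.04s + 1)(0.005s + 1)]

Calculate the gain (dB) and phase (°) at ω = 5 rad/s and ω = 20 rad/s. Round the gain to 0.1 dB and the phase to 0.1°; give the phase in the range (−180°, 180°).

At ω = 5 rad/s:
zero (1 + j5·0.05) = 1 + j0.25 → |·| ≈ 1.0308, ∠ ≈ 14.04°
zero (1 + j5·0.025) = 1 + j0.125 → |·| ≈ 1.0078, ∠ ≈ 7.13°
pole (1 + j5·0.2) = 1 + j1 → |·| ≈ 1.4142, ∠ ≈ 45.00°
pole (1 + j5·0.04) = 1 + j0.2 → |·| ≈ 1.0198, ∠ ≈ 11.31°
pole (1 + j5·0.005) = 1 + j0.025 → |·| ≈ 1.0003, ∠ ≈ 1.43°
|L| = 3.2 · 1.0308 · 1.0078 / (1.4142 · 1.0198 · 1.0003) ≈ 2.3043
Gain = 20 log₁₀(2.3043) ≈ 7.25 dB
∠L = (14.04° + 7.13°) − (45.00° + 11.31° + 1.43°) = -36.57°

At ω = 20 rad/s:
zero (1 + j20·0.05) = 1 + j1 → |·| ≈ 1.4142, ∠ ≈ 45.00°
zero (1 + j20·0.025) = 1 + j0.5 → |·| ≈ 1.118, ∠ ≈ 26.57°
pole (1 + j20·0.2) = 1 + j4 → |·| ≈ 4.1231, ∠ ≈ 75.96°
pole (1 + j20·0.04) = 1 + j0.8 → |·| ≈ 1.2806, ∠ ≈ 38.66°
pole (1 + j20·0.005) = 1 + j0.1 → |·| ≈ 1.005, ∠ ≈ 5.71°
|L| = 3.2 · 1.4142 · 1.118 / (4.1231 · 1.2806 · 1.005) ≈ 0.95345
Gain = 20 log₁₀(0.95345) ≈ -0.41 dB
∠L = (45.00° + 26.57°) − (75.96° + 38.66° + 5.71°) = -48.76°

ω = 5: 7.3 dB, -36.6°; ω = 20: -0.4 dB, -48.8°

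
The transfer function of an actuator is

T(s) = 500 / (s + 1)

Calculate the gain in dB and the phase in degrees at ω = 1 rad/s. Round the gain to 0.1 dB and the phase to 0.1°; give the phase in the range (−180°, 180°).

51.0 dB, -45.0°

At s = jω = j1:
pole (s+1): 1 + j1 → |·| = √(1²+1²) = √2 ≈ 1.4142, ∠ = arctan(1/1) ≈ 45.00°
|T| = 500 / 1.4142 ≈ 353.56
Gain = 20 log₁₀(353.56) ≈ 50.97 dB
∠T = 0.00° − 45.00° = -45.00°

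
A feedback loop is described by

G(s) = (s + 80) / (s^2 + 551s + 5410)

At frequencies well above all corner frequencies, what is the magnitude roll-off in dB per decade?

-20 dB/decade

Each pole contributes −20 dB/decade at high frequency; each zero contributes +20 dB/decade.
Net: 1 zero(s) − 2 pole(s) → -20 dB/decade.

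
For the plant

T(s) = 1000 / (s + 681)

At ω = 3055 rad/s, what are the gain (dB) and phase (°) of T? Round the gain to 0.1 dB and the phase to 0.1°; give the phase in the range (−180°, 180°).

-9.9 dB, -77.4°

At s = jω = j3055:
pole (s+681): 681 + j3055 → |·| = √(681²+3055²) = √9796786 ≈ 3130, ∠ = arctan(3055/681) ≈ 77.43°
|T| = 1000 / 3130 ≈ 0.31949
Gain = 20 log₁₀(0.31949) ≈ -9.91 dB
∠T = 0.00° − 77.43° = -77.43°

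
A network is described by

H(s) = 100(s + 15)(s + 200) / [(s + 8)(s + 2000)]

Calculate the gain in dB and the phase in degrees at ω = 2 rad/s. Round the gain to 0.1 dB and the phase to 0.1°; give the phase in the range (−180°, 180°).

25.3 dB, -5.9°

At s = jω = j2:
zero (s+15): 15 + j2 → |·| = √(15²+2²) = √229 ≈ 15.133, ∠ = arctan(2/15) ≈ 7.59°
zero (s+200): 200 + j2 → |·| = √(200²+2²) = √40004 ≈ 200.01, ∠ = arctan(2/200) ≈ 0.57°
pole (s+8): 8 + j2 → |·| = √(8²+2²) = √68 ≈ 8.2462, ∠ = arctan(2/8) ≈ 14.04°
pole (s+2000): 2000 + j2 → |·| = √(2000²+2²) = √4000004 ≈ 2000, ∠ = arctan(2/2000) ≈ 0.06°
|H| = 100 · 3026.8 / 16492 ≈ 18.353
Gain = 20 log₁₀(18.353) ≈ 25.27 dB
∠H = 8.16° − 14.10° = -5.94°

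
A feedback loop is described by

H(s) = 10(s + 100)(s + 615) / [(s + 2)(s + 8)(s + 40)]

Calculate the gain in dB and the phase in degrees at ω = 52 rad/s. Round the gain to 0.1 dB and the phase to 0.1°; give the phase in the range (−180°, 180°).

11.8 dB, 170.8°

At s = jω = j52:
zero (s+100): 100 + j52 → |·| = √(100²+52²) = √12704 ≈ 112.71, ∠ = arctan(52/100) ≈ 27.47°
zero (s+615): 615 + j52 → |·| = √(615²+52²) = √380929 ≈ 617.19, ∠ = arctan(52/615) ≈ 4.83°
pole (s+2): 2 + j52 → |·| = √(2²+52²) = √2708 ≈ 52.038, ∠ = arctan(52/2) ≈ 87.80°
pole (s+8): 8 + j52 → |·| = √(8²+52²) = √2768 ≈ 52.612, ∠ = arctan(52/8) ≈ 81.25°
pole (s+40): 40 + j52 → |·| = √(40²+52²) = √4304 ≈ 65.605, ∠ = arctan(52/40) ≈ 52.43°
|H| = 10 · 69563 / 1.7961e+05 ≈ 3.873
Gain = 20 log₁₀(3.873) ≈ 11.76 dB
∠H = 32.30° − 221.48° = -189.18° ≡ 170.82° (principal value)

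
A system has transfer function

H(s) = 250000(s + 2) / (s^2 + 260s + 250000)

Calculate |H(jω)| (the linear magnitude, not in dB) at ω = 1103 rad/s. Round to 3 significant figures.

At s = jω = j1103:
zero (s+2): 2 + j1103 → |·| = √(2²+1103²) = √1216613 ≈ 1103, ∠ = arctan(1103/2) ≈ 89.90°
quadratic: (j1103)² + 260·j1103 + 250000 = -966609 + j286780 → |·| ≈ 1.0083e+06, ∠ ≈ 163.48°
|H| = 250000 · 1103 / 1.0083e+06 ≈ 273.48

273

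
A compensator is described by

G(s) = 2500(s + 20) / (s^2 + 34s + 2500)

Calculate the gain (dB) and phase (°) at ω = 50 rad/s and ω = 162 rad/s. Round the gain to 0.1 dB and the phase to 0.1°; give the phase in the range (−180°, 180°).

ω = 50: 38.0 dB, -21.8°; ω = 162: 24.5 dB, -84.0°

At s = jω = j50:
zero (s+20): 20 + j50 → |·| = √(20²+50²) = √2900 ≈ 53.852, ∠ = arctan(50/20) ≈ 68.20°
quadratic: (j50)² + 34·j50 + 2500 = 0 + j1700 → |·| ≈ 1700, ∠ ≈ 90.00°
|G| = 2500 · 53.852 / 1700 ≈ 79.194
Gain = 20 log₁₀(79.194) ≈ 37.97 dB
∠G = 68.20° − 90.00° = -21.80°

At s = jω = j162:
zero (s+20): 20 + j162 → |·| = √(20²+162²) = √26644 ≈ 163.23, ∠ = arctan(162/20) ≈ 82.96°
quadratic: (j162)² + 34·j162 + 2500 = -23744 + j5508 → |·| ≈ 24374, ∠ ≈ 166.94°
|G| = 2500 · 163.23 / 24374 ≈ 16.742
Gain = 20 log₁₀(16.742) ≈ 24.48 dB
∠G = 82.96° − 166.94° = -83.98°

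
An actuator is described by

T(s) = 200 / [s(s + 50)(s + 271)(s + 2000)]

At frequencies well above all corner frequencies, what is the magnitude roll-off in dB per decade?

Each pole contributes −20 dB/decade at high frequency; each zero contributes +20 dB/decade.
Net: 0 zero(s) − 4 pole(s) → -80 dB/decade.

-80 dB/decade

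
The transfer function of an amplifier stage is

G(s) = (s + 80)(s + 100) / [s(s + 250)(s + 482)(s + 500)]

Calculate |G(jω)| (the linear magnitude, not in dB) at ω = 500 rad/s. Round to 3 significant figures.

At s = jω = j500:
zero (s+80): 80 + j500 → |·| = √(80²+500²) = √256400 ≈ 506.36, ∠ = arctan(500/80) ≈ 80.91°
zero (s+100): 100 + j500 → |·| = √(100²+500²) = √260000 ≈ 509.9, ∠ = arctan(500/100) ≈ 78.69°
pole (s+250): 250 + j500 → |·| = √(250²+500²) = √312500 ≈ 559.02, ∠ = arctan(500/250) ≈ 63.43°
pole (s+482): 482 + j500 → |·| = √(482²+500²) = √482324 ≈ 694.5, ∠ = arctan(500/482) ≈ 46.05°
pole (s+500): 500 + j500 → |·| = √(500²+500²) = √500000 ≈ 707.11, ∠ = arctan(500/500) ≈ 45.00°
pole at origin: |s| = 500, ∠ = 90.00° (in denominator)
|G| = 1 · 2.5819e+05 / 1.3726e+11 ≈ 1.881e-06

1.88e-06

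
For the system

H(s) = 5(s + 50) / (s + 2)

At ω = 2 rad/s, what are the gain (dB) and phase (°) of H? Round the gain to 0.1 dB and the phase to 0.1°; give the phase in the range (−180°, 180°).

At s = jω = j2:
zero (s+50): 50 + j2 → |·| = √(50²+2²) = √2504 ≈ 50.04, ∠ = arctan(2/50) ≈ 2.29°
pole (s+2): 2 + j2 → |·| = √(2²+2²) = √8 ≈ 2.8284, ∠ = arctan(2/2) ≈ 45.00°
|H| = 5 · 50.04 / 2.8284 ≈ 88.46
Gain = 20 log₁₀(88.46) ≈ 38.93 dB
∠H = 2.29° − 45.00° = -42.71°

38.9 dB, -42.7°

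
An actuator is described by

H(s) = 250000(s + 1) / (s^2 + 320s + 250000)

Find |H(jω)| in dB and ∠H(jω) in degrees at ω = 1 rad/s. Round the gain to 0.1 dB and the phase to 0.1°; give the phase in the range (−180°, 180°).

At s = jω = j1:
zero (s+1): 1 + j1 → |·| = √(1²+1²) = √2 ≈ 1.4142, ∠ = arctan(1/1) ≈ 45.00°
quadratic: (j1)² + 320·j1 + 250000 = 249999 + j320 → |·| ≈ 2.5e+05, ∠ ≈ 0.07°
|H| = 250000 · 1.4142 / 2.5e+05 ≈ 1.4142
Gain = 20 log₁₀(1.4142) ≈ 3.01 dB
∠H = 45.00° − 0.07° = 44.93°

3.0 dB, 44.9°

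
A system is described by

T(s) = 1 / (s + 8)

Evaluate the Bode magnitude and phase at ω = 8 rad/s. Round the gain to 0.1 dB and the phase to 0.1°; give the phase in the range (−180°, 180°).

-21.1 dB, -45.0°

At s = jω = j8:
pole (s+8): 8 + j8 → |·| = √(8²+8²) = √128 ≈ 11.314, ∠ = arctan(8/8) ≈ 45.00°
|T| = 1 / 11.314 ≈ 0.088386
Gain = 20 log₁₀(0.088386) ≈ -21.07 dB
∠T = 0.00° − 45.00° = -45.00°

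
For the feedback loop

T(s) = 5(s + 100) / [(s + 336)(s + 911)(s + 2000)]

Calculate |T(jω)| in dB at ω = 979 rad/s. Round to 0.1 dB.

At s = jω = j979:
zero (s+100): 100 + j979 → |·| = √(100²+979²) = √968441 ≈ 984.09, ∠ = arctan(979/100) ≈ 84.17°
pole (s+336): 336 + j979 → |·| = √(336²+979²) = √1071337 ≈ 1035.1, ∠ = arctan(979/336) ≈ 71.06°
pole (s+911): 911 + j979 → |·| = √(911²+979²) = √1788362 ≈ 1337.3, ∠ = arctan(979/911) ≈ 47.06°
pole (s+2000): 2000 + j979 → |·| = √(2000²+979²) = √4958441 ≈ 2226.8, ∠ = arctan(979/2000) ≈ 26.08°
|T| = 5 · 984.09 / 3.0824e+09 ≈ 1.5963e-06
Gain = 20 log₁₀(1.5963e-06) ≈ -115.94 dB

-115.9 dB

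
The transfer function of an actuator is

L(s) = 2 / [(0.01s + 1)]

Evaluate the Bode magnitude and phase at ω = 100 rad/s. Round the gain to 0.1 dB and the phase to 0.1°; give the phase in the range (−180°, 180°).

3.0 dB, -45.0°

At ω = 100 rad/s:
pole (1 + j100·0.01) = 1 + j1 → |·| ≈ 1.4142, ∠ ≈ 45.00°
|L| = 2 · 1 / (1.4142) ≈ 1.4142
Gain = 20 log₁₀(1.4142) ≈ 3.01 dB
∠L = (0°) − (45.00°) = -45.00°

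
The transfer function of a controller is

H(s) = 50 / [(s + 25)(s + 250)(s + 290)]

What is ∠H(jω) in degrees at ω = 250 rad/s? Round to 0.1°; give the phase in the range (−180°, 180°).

At s = jω = j250:
pole (s+25): 25 + j250 → |·| = √(25²+250²) = √63125 ≈ 251.25, ∠ = arctan(250/25) ≈ 84.29°
pole (s+250): 250 + j250 → |·| = √(250²+250²) = √125000 ≈ 353.55, ∠ = arctan(250/250) ≈ 45.00°
pole (s+290): 290 + j250 → |·| = √(290²+250²) = √146600 ≈ 382.88, ∠ = arctan(250/290) ≈ 40.76°
∠H = 0.00° − 170.05° = -170.05°

-170.1°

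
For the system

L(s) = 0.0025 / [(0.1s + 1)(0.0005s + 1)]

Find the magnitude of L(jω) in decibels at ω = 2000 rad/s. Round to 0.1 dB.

-101.1 dB

At ω = 2000 rad/s:
pole (1 + j2000·0.1) = 1 + j200 → |·| ≈ 200, ∠ ≈ 89.71°
pole (1 + j2000·0.0005) = 1 + j1 → |·| ≈ 1.4142, ∠ ≈ 45.00°
|L| = 0.0025 · 1 / (200 · 1.4142) ≈ 8.8389e-06
Gain = 20 log₁₀(8.8389e-06) ≈ -101.07 dB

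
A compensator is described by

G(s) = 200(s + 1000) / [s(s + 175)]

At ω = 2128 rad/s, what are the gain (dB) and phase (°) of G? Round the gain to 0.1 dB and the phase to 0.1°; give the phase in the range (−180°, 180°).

At s = jω = j2128:
zero (s+1000): 1000 + j2128 → |·| = √(1000²+2128²) = √5528384 ≈ 2351.3, ∠ = arctan(2128/1000) ≈ 64.83°
pole (s+175): 175 + j2128 → |·| = √(175²+2128²) = √4559009 ≈ 2135.2, ∠ = arctan(2128/175) ≈ 85.30°
pole at origin: |s| = 2128, ∠ = 90.00° (in denominator)
|G| = 200 · 2351.3 / 4.5437e+06 ≈ 0.1035
Gain = 20 log₁₀(0.1035) ≈ -19.70 dB
∠G = 64.83° − 175.30° = -110.47°

-19.7 dB, -110.5°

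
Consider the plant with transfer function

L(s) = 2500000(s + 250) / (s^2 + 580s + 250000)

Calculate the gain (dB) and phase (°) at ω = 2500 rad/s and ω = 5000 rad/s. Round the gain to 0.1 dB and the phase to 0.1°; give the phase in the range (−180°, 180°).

At s = jω = j2500:
zero (s+250): 250 + j2500 → |·| = √(250²+2500²) = √6312500 ≈ 2512.5, ∠ = arctan(2500/250) ≈ 84.29°
quadratic: (j2500)² + 580·j2500 + 250000 = -6000000 + j1450000 → |·| ≈ 6.1727e+06, ∠ ≈ 166.41°
|L| = 2500000 · 2512.5 / 6.1727e+06 ≈ 1017.6
Gain = 20 log₁₀(1017.6) ≈ 60.15 dB
∠L = 84.29° − 166.41° = -82.12°

At s = jω = j5000:
zero (s+250): 250 + j5000 → |·| = √(250²+5000²) = √25062500 ≈ 5006.2, ∠ = arctan(5000/250) ≈ 87.14°
quadratic: (j5000)² + 580·j5000 + 250000 = -24750000 + j2900000 → |·| ≈ 2.4919e+07, ∠ ≈ 173.32°
|L| = 2500000 · 5006.2 / 2.4919e+07 ≈ 502.25
Gain = 20 log₁₀(502.25) ≈ 54.02 dB
∠L = 87.14° − 173.32° = -86.18°

ω = 2500: 60.2 dB, -82.1°; ω = 5000: 54.0 dB, -86.2°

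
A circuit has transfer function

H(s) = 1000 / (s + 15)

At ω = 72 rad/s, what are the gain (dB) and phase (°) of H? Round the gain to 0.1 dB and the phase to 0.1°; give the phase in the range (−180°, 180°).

22.7 dB, -78.2°

At s = jω = j72:
pole (s+15): 15 + j72 → |·| = √(15²+72²) = √5409 ≈ 73.546, ∠ = arctan(72/15) ≈ 78.23°
|H| = 1000 / 73.546 ≈ 13.597
Gain = 20 log₁₀(13.597) ≈ 22.67 dB
∠H = 0.00° − 78.23° = -78.23°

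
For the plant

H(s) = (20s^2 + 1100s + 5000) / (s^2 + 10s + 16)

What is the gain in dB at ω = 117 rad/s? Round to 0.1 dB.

Substitute s = j117:
Numerator: 20(j117)^2 + 1100(j117) + 5000 = -268780 + j128700
Denominator: (j117)^2 + 10(j117) + 16 = -13673 + j1170
|N| = √(268780² + 128700²) ≈ 2.98e+05, ∠N ≈ 154.41°
|D| = √(13673² + 1170²) ≈ 13723, ∠D ≈ 175.11°
|H| = 2.98e+05 / 13723 ≈ 21.715
Gain = 20 log₁₀(21.715) ≈ 26.74 dB

26.7 dB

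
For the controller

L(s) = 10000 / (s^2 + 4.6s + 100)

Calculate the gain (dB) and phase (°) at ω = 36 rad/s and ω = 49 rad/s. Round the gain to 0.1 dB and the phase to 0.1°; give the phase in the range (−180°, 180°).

At s = jω = j36:
quadratic: (j36)² + 4.6·j36 + 100 = -1196 + j165.6 → |·| ≈ 1207.4, ∠ ≈ 172.12°
|L| = 10000 / 1207.4 ≈ 8.2823
Gain = 20 log₁₀(8.2823) ≈ 18.36 dB
∠L = 0.00° − 172.12° = -172.12°

At s = jω = j49:
quadratic: (j49)² + 4.6·j49 + 100 = -2301 + j225.4 → |·| ≈ 2312, ∠ ≈ 174.41°
|L| = 10000 / 2312 ≈ 4.3253
Gain = 20 log₁₀(4.3253) ≈ 12.72 dB
∠L = 0.00° − 174.41° = -174.41°

ω = 36: 18.4 dB, -172.1°; ω = 49: 12.7 dB, -174.4°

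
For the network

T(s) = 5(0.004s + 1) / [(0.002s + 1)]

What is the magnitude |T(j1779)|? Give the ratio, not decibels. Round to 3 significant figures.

At ω = 1779 rad/s:
zero (1 + j1779·0.004) = 1 + j7.116 → |·| ≈ 7.1859, ∠ ≈ 82.00°
pole (1 + j1779·0.002) = 1 + j3.558 → |·| ≈ 3.6959, ∠ ≈ 74.30°
|T| = 5 · 7.1859 / (3.6959) ≈ 9.7214

9.72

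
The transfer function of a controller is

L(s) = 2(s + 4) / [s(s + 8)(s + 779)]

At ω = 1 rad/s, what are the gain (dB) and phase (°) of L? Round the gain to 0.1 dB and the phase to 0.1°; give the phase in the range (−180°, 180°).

-57.6 dB, -83.2°

At s = jω = j1:
zero (s+4): 4 + j1 → |·| = √(4²+1²) = √17 ≈ 4.1231, ∠ = arctan(1/4) ≈ 14.04°
pole (s+8): 8 + j1 → |·| = √(8²+1²) = √65 ≈ 8.0623, ∠ = arctan(1/8) ≈ 7.13°
pole (s+779): 779 + j1 → |·| = √(779²+1²) = √606842 ≈ 779, ∠ = arctan(1/779) ≈ 0.07°
pole at origin: |s| = 1, ∠ = 90.00° (in denominator)
|L| = 2 · 4.1231 / 6280.5 ≈ 0.001313
Gain = 20 log₁₀(0.001313) ≈ -57.63 dB
∠L = 14.04° − 97.20° = -83.16°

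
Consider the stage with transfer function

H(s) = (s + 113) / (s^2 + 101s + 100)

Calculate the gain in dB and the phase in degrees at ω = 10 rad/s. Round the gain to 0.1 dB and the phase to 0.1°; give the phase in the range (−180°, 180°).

-19.0 dB, -84.9°

Substitute s = j10:
Numerator: (j10) + 113 = 113 + j10
Denominator: (j10)^2 + 101(j10) + 100 = 0 + j1010
|N| = √(113² + 10²) ≈ 113.44, ∠N ≈ 5.06°
|D| = √(0² + 1010²) ≈ 1010, ∠D ≈ 90.00°
|H| = 113.44 / 1010 ≈ 0.11232
Gain = 20 log₁₀(0.11232) ≈ -18.99 dB
∠H = 5.06° − 90.00° = -84.94°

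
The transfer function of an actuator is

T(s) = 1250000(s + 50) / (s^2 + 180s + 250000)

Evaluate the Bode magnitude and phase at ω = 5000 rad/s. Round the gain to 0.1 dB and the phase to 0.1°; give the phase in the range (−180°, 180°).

At s = jω = j5000:
zero (s+50): 50 + j5000 → |·| = √(50²+5000²) = √25002500 ≈ 5000.2, ∠ = arctan(5000/50) ≈ 89.43°
quadratic: (j5000)² + 180·j5000 + 250000 = -24750000 + j900000 → |·| ≈ 2.4766e+07, ∠ ≈ 177.92°
|T| = 1250000 · 5000.2 / 2.4766e+07 ≈ 252.37
Gain = 20 log₁₀(252.37) ≈ 48.04 dB
∠T = 89.43° − 177.92° = -88.49°

48.0 dB, -88.5°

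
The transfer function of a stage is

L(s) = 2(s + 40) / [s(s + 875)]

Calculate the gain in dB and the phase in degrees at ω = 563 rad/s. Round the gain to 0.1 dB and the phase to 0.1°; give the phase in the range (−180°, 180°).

At s = jω = j563:
zero (s+40): 40 + j563 → |·| = √(40²+563²) = √318569 ≈ 564.42, ∠ = arctan(563/40) ≈ 85.94°
pole (s+875): 875 + j563 → |·| = √(875²+563²) = √1082594 ≈ 1040.5, ∠ = arctan(563/875) ≈ 32.76°
pole at origin: |s| = 563, ∠ = 90.00° (in denominator)
|L| = 2 · 564.42 / 5.858e+05 ≈ 0.001927
Gain = 20 log₁₀(0.001927) ≈ -54.30 dB
∠L = 85.94° − 122.76° = -36.82°

-54.3 dB, -36.8°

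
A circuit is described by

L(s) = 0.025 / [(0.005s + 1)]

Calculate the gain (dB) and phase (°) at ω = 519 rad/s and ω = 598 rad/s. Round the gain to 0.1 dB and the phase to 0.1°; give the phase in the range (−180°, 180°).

At ω = 519 rad/s:
pole (1 + j519·0.005) = 1 + j2.595 → |·| ≈ 2.781, ∠ ≈ 68.93°
|L| = 0.025 · 1 / (2.781) ≈ 0.0089896
Gain = 20 log₁₀(0.0089896) ≈ -40.93 dB
∠L = (0°) − (68.93°) = -68.93°

At ω = 598 rad/s:
pole (1 + j598·0.005) = 1 + j2.99 → |·| ≈ 3.1528, ∠ ≈ 71.51°
|L| = 0.025 · 1 / (3.1528) ≈ 0.0079295
Gain = 20 log₁₀(0.0079295) ≈ -42.02 dB
∠L = (0°) − (71.51°) = -71.51°

ω = 519: -40.9 dB, -68.9°; ω = 598: -42.0 dB, -71.5°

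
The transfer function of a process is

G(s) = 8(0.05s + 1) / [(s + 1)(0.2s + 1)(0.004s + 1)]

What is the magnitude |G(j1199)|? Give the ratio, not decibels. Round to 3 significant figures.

At ω = 1199 rad/s:
zero (1 + j1199·0.05) = 1 + j59.95 → |·| ≈ 59.958, ∠ ≈ 89.04°
pole (1 + j1199·1) = 1 + j1199 → |·| ≈ 1199, ∠ ≈ 89.95°
pole (1 + j1199·0.2) = 1 + j239.8 → |·| ≈ 239.8, ∠ ≈ 89.76°
pole (1 + j1199·0.004) = 1 + j4.796 → |·| ≈ 4.8991, ∠ ≈ 78.22°
|G| = 8 · 59.958 / (1199 · 239.8 · 4.8991) ≈ 0.00034053

0.000341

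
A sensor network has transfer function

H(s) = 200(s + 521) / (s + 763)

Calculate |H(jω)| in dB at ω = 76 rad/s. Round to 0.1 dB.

At s = jω = j76:
zero (s+521): 521 + j76 → |·| = √(521²+76²) = √277217 ≈ 526.51, ∠ = arctan(76/521) ≈ 8.30°
pole (s+763): 763 + j76 → |·| = √(763²+76²) = √587945 ≈ 766.78, ∠ = arctan(76/763) ≈ 5.69°
|H| = 200 · 526.51 / 766.78 ≈ 137.33
Gain = 20 log₁₀(137.33) ≈ 42.76 dB

42.8 dB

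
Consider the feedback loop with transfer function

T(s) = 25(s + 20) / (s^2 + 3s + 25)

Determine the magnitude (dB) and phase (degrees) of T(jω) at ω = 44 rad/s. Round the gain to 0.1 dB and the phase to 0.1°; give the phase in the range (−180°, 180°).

-4.0 dB, -110.5°

At s = jω = j44:
zero (s+20): 20 + j44 → |·| = √(20²+44²) = √2336 ≈ 48.332, ∠ = arctan(44/20) ≈ 65.56°
quadratic: (j44)² + 3·j44 + 25 = -1911 + j132 → |·| ≈ 1915.6, ∠ ≈ 176.05°
|T| = 25 · 48.332 / 1915.6 ≈ 0.63077
Gain = 20 log₁₀(0.63077) ≈ -4.00 dB
∠T = 65.56° − 176.05° = -110.49°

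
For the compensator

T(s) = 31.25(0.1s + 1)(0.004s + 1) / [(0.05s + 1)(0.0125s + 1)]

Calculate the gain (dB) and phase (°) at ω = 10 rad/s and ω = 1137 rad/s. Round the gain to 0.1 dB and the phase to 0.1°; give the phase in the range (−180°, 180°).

ω = 10: 31.9 dB, 13.6°; ω = 1137: 26.2 dB, -7.9°

At ω = 10 rad/s:
zero (1 + j10·0.1) = 1 + j1 → |·| ≈ 1.4142, ∠ ≈ 45.00°
zero (1 + j10·0.004) = 1 + j0.04 → |·| ≈ 1.0008, ∠ ≈ 2.29°
pole (1 + j10·0.05) = 1 + j0.5 → |·| ≈ 1.118, ∠ ≈ 26.57°
pole (1 + j10·0.0125) = 1 + j0.125 → |·| ≈ 1.0078, ∠ ≈ 7.13°
|T| = 31.25 · 1.4142 · 1.0008 / (1.118 · 1.0078) ≈ 39.255
Gain = 20 log₁₀(39.255) ≈ 31.88 dB
∠T = (45.00° + 2.29°) − (26.57° + 7.13°) = 13.59°

At ω = 1137 rad/s:
zero (1 + j1137·0.1) = 1 + j113.7 → |·| ≈ 113.7, ∠ ≈ 89.50°
zero (1 + j1137·0.004) = 1 + j4.548 → |·| ≈ 4.6566, ∠ ≈ 77.60°
pole (1 + j1137·0.05) = 1 + j56.85 → |·| ≈ 56.859, ∠ ≈ 88.99°
pole (1 + j1137·0.0125) = 1 + j14.2125 → |·| ≈ 14.248, ∠ ≈ 85.98°
|T| = 31.25 · 113.7 · 4.6566 / (56.859 · 14.248) ≈ 20.423
Gain = 20 log₁₀(20.423) ≈ 26.20 dB
∠T = (89.50° + 77.60°) − (88.99° + 85.98°) = -7.87°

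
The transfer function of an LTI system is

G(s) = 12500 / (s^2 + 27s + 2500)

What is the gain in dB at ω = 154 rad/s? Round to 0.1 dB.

-4.8 dB

At s = jω = j154:
quadratic: (j154)² + 27·j154 + 2500 = -21216 + j4158 → |·| ≈ 21620, ∠ ≈ 168.91°
|G| = 12500 / 21620 ≈ 0.57817
Gain = 20 log₁₀(0.57817) ≈ -4.76 dB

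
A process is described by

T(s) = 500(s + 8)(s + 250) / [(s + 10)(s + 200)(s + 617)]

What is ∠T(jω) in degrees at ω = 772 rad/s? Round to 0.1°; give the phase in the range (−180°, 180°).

-54.6°

At s = jω = j772:
zero (s+8): 8 + j772 → |·| = √(8²+772²) = √596048 ≈ 772.04, ∠ = arctan(772/8) ≈ 89.41°
zero (s+250): 250 + j772 → |·| = √(250²+772²) = √658484 ≈ 811.47, ∠ = arctan(772/250) ≈ 72.06°
pole (s+10): 10 + j772 → |·| = √(10²+772²) = √596084 ≈ 772.06, ∠ = arctan(772/10) ≈ 89.26°
pole (s+200): 200 + j772 → |·| = √(200²+772²) = √635984 ≈ 797.49, ∠ = arctan(772/200) ≈ 75.48°
pole (s+617): 617 + j772 → |·| = √(617²+772²) = √976673 ≈ 988.27, ∠ = arctan(772/617) ≈ 51.37°
∠T = 161.47° − 216.11° = -54.64°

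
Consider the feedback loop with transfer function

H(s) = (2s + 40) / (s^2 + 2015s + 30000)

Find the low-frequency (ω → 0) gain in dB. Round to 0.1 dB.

H(0) = 40 / 30000 ≈ 0.0013333
20 log₁₀(0.0013333) ≈ -57.50 dB

-57.5 dB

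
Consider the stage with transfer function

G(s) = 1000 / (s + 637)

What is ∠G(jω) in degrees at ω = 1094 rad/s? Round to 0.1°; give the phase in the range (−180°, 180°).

Substitute s = j1094:
Numerator: 1000 = 1000 + j0
Denominator: (j1094) + 637 = 637 + j1094
|N| = √(1000² + 0²) ≈ 1000, ∠N ≈ 0.00°
|D| = √(637² + 1094²) ≈ 1265.9, ∠D ≈ 59.79°
∠G = 0.00° − 59.79° = -59.79°

-59.8°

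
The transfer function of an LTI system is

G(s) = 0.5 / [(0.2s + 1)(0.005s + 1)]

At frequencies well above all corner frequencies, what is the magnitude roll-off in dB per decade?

Each pole contributes −20 dB/decade at high frequency; each zero contributes +20 dB/decade.
Net: 0 zero(s) − 2 pole(s) → -40 dB/decade.

-40 dB/decade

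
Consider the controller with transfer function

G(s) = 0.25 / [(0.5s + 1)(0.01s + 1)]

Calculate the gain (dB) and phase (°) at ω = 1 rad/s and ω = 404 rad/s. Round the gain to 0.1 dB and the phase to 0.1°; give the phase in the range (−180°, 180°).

ω = 1: -13.0 dB, -27.1°; ω = 404: -70.5 dB, -165.8°

At ω = 1 rad/s:
pole (1 + j1·0.5) = 1 + j0.5 → |·| ≈ 1.118, ∠ ≈ 26.57°
pole (1 + j1·0.01) = 1 + j0.01 → |·| ≈ 1, ∠ ≈ 0.57°
|G| = 0.25 · 1 / (1.118 · 1) ≈ 0.22361
Gain = 20 log₁₀(0.22361) ≈ -13.01 dB
∠G = (0°) − (26.57° + 0.57°) = -27.14°

At ω = 404 rad/s:
pole (1 + j404·0.5) = 1 + j202 → |·| ≈ 202, ∠ ≈ 89.72°
pole (1 + j404·0.01) = 1 + j4.04 → |·| ≈ 4.1619, ∠ ≈ 76.10°
|G| = 0.25 · 1 / (202 · 4.1619) ≈ 0.00029737
Gain = 20 log₁₀(0.00029737) ≈ -70.53 dB
∠G = (0°) − (89.72° + 76.10°) = -165.82°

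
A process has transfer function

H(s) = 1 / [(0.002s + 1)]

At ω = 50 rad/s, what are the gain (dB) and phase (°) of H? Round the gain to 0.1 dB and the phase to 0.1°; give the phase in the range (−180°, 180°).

-0.0 dB, -5.7°

At ω = 50 rad/s:
pole (1 + j50·0.002) = 1 + j0.1 → |·| ≈ 1.005, ∠ ≈ 5.71°
|H| = 1 · 1 / (1.005) ≈ 0.99502
Gain = 20 log₁₀(0.99502) ≈ -0.04 dB
∠H = (0°) − (5.71°) = -5.71°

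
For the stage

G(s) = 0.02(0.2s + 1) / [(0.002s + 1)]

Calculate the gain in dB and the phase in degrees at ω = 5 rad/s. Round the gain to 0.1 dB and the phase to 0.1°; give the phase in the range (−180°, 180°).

At ω = 5 rad/s:
zero (1 + j5·0.2) = 1 + j1 → |·| ≈ 1.4142, ∠ ≈ 45.00°
pole (1 + j5·0.002) = 1 + j0.01 → |·| ≈ 1, ∠ ≈ 0.57°
|G| = 0.02 · 1.4142 / (1) ≈ 0.028284
Gain = 20 log₁₀(0.028284) ≈ -30.97 dB
∠G = (45.00°) − (0.57°) = 44.43°

-31.0 dB, 44.4°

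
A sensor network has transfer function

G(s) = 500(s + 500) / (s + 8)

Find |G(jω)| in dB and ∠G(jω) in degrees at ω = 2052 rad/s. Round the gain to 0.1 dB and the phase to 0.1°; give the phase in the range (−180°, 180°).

54.2 dB, -13.5°

At s = jω = j2052:
zero (s+500): 500 + j2052 → |·| = √(500²+2052²) = √4460704 ≈ 2112, ∠ = arctan(2052/500) ≈ 76.31°
pole (s+8): 8 + j2052 → |·| = √(8²+2052²) = √4210768 ≈ 2052, ∠ = arctan(2052/8) ≈ 89.78°
|G| = 500 · 2112 / 2052 ≈ 514.62
Gain = 20 log₁₀(514.62) ≈ 54.23 dB
∠G = 76.31° − 89.78° = -13.47°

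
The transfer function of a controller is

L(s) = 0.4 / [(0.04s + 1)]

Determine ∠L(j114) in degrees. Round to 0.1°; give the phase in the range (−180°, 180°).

-77.6°

At ω = 114 rad/s:
pole (1 + j114·0.04) = 1 + j4.56 → |·| ≈ 4.6684, ∠ ≈ 77.63°
∠L = (0°) − (77.63°) = -77.63°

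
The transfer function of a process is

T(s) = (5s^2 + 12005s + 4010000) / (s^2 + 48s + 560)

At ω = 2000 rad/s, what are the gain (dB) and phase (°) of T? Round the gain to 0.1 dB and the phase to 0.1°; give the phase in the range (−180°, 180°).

17.2 dB, -55.0°

Substitute s = j2000:
Numerator: 5(j2000)^2 + 12005(j2000) + 4010000 = -15990000 + j24010000
Denominator: (j2000)^2 + 48(j2000) + 560 = -3999440 + j96000
|N| = √(15990000² + 24010000²) ≈ 2.8847e+07, ∠N ≈ 123.66°
|D| = √(3999440² + 96000²) ≈ 4.0006e+06, ∠D ≈ 178.62°
|T| = 2.8847e+07 / 4.0006e+06 ≈ 7.2107
Gain = 20 log₁₀(7.2107) ≈ 17.16 dB
∠T = 123.66° − 178.62° = -54.96°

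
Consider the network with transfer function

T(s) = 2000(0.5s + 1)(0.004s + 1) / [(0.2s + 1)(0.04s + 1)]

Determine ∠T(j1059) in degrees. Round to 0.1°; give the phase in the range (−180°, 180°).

-11.8°

At ω = 1059 rad/s:
zero (1 + j1059·0.5) = 1 + j529.5 → |·| ≈ 529.5, ∠ ≈ 89.89°
zero (1 + j1059·0.004) = 1 + j4.236 → |·| ≈ 4.3524, ∠ ≈ 76.72°
pole (1 + j1059·0.2) = 1 + j211.8 → |·| ≈ 211.8, ∠ ≈ 89.73°
pole (1 + j1059·0.04) = 1 + j42.36 → |·| ≈ 42.372, ∠ ≈ 88.65°
∠T = (89.89° + 76.72°) − (89.73° + 88.65°) = -11.77°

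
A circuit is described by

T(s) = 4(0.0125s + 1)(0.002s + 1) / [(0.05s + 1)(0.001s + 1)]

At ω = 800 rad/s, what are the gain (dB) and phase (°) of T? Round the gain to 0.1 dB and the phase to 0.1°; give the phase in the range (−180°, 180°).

3.4 dB, 15.1°

At ω = 800 rad/s:
zero (1 + j800·0.0125) = 1 + j10 → |·| ≈ 10.05, ∠ ≈ 84.29°
zero (1 + j800·0.002) = 1 + j1.6 → |·| ≈ 1.8868, ∠ ≈ 57.99°
pole (1 + j800·0.05) = 1 + j40 → |·| ≈ 40.012, ∠ ≈ 88.57°
pole (1 + j800·0.001) = 1 + j0.8 → |·| ≈ 1.2806, ∠ ≈ 38.66°
|T| = 4 · 10.05 · 1.8868 / (40.012 · 1.2806) ≈ 1.4803
Gain = 20 log₁₀(1.4803) ≈ 3.41 dB
∠T = (84.29° + 57.99°) − (88.57° + 38.66°) = 15.05°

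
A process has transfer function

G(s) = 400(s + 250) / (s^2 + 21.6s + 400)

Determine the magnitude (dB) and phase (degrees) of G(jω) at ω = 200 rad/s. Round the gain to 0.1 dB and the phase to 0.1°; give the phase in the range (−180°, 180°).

At s = jω = j200:
zero (s+250): 250 + j200 → |·| = √(250²+200²) = √102500 ≈ 320.16, ∠ = arctan(200/250) ≈ 38.66°
quadratic: (j200)² + 21.6·j200 + 400 = -39600 + j4320 → |·| ≈ 39835, ∠ ≈ 173.77°
|G| = 400 · 320.16 / 39835 ≈ 3.2149
Gain = 20 log₁₀(3.2149) ≈ 10.14 dB
∠G = 38.66° − 173.77° = -135.11°

10.1 dB, -135.1°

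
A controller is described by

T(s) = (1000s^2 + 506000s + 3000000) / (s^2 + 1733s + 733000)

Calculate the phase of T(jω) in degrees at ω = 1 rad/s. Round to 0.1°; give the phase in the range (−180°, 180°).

9.4°

Substitute s = j1:
Numerator: 1000(j1)^2 + 506000(j1) + 3000000 = 2999000 + j506000
Denominator: (j1)^2 + 1733(j1) + 733000 = 732999 + j1733
|N| = √(2999000² + 506000²) ≈ 3.0414e+06, ∠N ≈ 9.58°
|D| = √(732999² + 1733²) ≈ 7.33e+05, ∠D ≈ 0.14°
∠T = 9.58° − 0.14° = 9.44°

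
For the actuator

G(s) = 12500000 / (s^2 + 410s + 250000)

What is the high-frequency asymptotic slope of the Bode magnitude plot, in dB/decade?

Each pole contributes −20 dB/decade at high frequency; each zero contributes +20 dB/decade.
Net: 0 zero(s) − 2 pole(s) → -40 dB/decade.

-40 dB/decade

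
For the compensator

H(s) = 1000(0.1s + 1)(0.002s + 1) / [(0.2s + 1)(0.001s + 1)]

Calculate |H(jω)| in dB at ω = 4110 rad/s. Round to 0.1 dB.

59.8 dB

At ω = 4110 rad/s:
zero (1 + j4110·0.1) = 1 + j411 → |·| ≈ 411, ∠ ≈ 89.86°
zero (1 + j4110·0.002) = 1 + j8.22 → |·| ≈ 8.2806, ∠ ≈ 83.06°
pole (1 + j4110·0.2) = 1 + j822 → |·| ≈ 822, ∠ ≈ 89.93°
pole (1 + j4110·0.001) = 1 + j4.11 → |·| ≈ 4.2299, ∠ ≈ 76.33°
|H| = 1000 · 411 · 8.2806 / (822 · 4.2299) ≈ 978.82
Gain = 20 log₁₀(978.82) ≈ 59.81 dB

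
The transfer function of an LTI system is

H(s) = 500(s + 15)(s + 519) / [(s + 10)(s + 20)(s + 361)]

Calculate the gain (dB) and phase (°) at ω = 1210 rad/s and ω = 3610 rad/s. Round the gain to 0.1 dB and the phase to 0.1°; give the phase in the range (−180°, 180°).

At s = jω = j1210:
zero (s+15): 15 + j1210 → |·| = √(15²+1210²) = √1464325 ≈ 1210.1, ∠ = arctan(1210/15) ≈ 89.29°
zero (s+519): 519 + j1210 → |·| = √(519²+1210²) = √1733461 ≈ 1316.6, ∠ = arctan(1210/519) ≈ 66.78°
pole (s+10): 10 + j1210 → |·| = √(10²+1210²) = √1464200 ≈ 1210, ∠ = arctan(1210/10) ≈ 89.53°
pole (s+20): 20 + j1210 → |·| = √(20²+1210²) = √1464500 ≈ 1210.2, ∠ = arctan(1210/20) ≈ 89.05°
pole (s+361): 361 + j1210 → |·| = √(361²+1210²) = √1594421 ≈ 1262.7, ∠ = arctan(1210/361) ≈ 73.39°
|H| = 500 · 1.5932e+06 / 1.849e+09 ≈ 0.43083
Gain = 20 log₁₀(0.43083) ≈ -7.31 dB
∠H = 156.07° − 251.97° = -95.90°

At s = jω = j3610:
zero (s+15): 15 + j3610 → |·| = √(15²+3610²) = √13032325 ≈ 3610, ∠ = arctan(3610/15) ≈ 89.76°
zero (s+519): 519 + j3610 → |·| = √(519²+3610²) = √13301461 ≈ 3647.1, ∠ = arctan(3610/519) ≈ 81.82°
pole (s+10): 10 + j3610 → |·| = √(10²+3610²) = √13032200 ≈ 3610, ∠ = arctan(3610/10) ≈ 89.84°
pole (s+20): 20 + j3610 → |·| = √(20²+3610²) = √13032500 ≈ 3610.1, ∠ = arctan(3610/20) ≈ 89.68°
pole (s+361): 361 + j3610 → |·| = √(361²+3610²) = √13162421 ≈ 3628, ∠ = arctan(3610/361) ≈ 84.29°
|H| = 500 · 1.3166e+07 / 4.7282e+10 ≈ 0.13923
Gain = 20 log₁₀(0.13923) ≈ -17.13 dB
∠H = 171.58° − 263.81° = -92.23°

ω = 1210: -7.3 dB, -95.9°; ω = 3610: -17.1 dB, -92.2°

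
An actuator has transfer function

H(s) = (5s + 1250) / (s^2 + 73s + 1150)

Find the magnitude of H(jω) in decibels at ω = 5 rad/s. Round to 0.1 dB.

0.5 dB

Substitute s = j5:
Numerator: 5(j5) + 1250 = 1250 + j25
Denominator: (j5)^2 + 73(j5) + 1150 = 1125 + j365
|N| = √(1250² + 25²) ≈ 1250.2, ∠N ≈ 1.15°
|D| = √(1125² + 365²) ≈ 1182.7, ∠D ≈ 17.98°
|H| = 1250.2 / 1182.7 ≈ 1.0571
Gain = 20 log₁₀(1.0571) ≈ 0.48 dB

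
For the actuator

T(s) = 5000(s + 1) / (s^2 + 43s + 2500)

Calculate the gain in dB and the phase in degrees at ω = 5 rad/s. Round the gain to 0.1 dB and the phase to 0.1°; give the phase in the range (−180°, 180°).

At s = jω = j5:
zero (s+1): 1 + j5 → |·| = √(1²+5²) = √26 ≈ 5.099, ∠ = arctan(5/1) ≈ 78.69°
quadratic: (j5)² + 43·j5 + 2500 = 2475 + j215 → |·| ≈ 2484.3, ∠ ≈ 4.96°
|T| = 5000 · 5.099 / 2484.3 ≈ 10.262
Gain = 20 log₁₀(10.262) ≈ 20.22 dB
∠T = 78.69° − 4.96° = 73.73°

20.2 dB, 73.7°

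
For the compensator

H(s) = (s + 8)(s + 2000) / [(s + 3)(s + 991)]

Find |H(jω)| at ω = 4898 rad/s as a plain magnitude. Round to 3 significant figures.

1.06

At s = jω = j4898:
zero (s+8): 8 + j4898 → |·| = √(8²+4898²) = √23990468 ≈ 4898, ∠ = arctan(4898/8) ≈ 89.91°
zero (s+2000): 2000 + j4898 → |·| = √(2000²+4898²) = √27990404 ≈ 5290.6, ∠ = arctan(4898/2000) ≈ 67.79°
pole (s+3): 3 + j4898 → |·| = √(3²+4898²) = √23990413 ≈ 4898, ∠ = arctan(4898/3) ≈ 89.96°
pole (s+991): 991 + j4898 → |·| = √(991²+4898²) = √24972485 ≈ 4997.2, ∠ = arctan(4898/991) ≈ 78.56°
|H| = 1 · 2.5913e+07 / 2.4476e+07 ≈ 1.0587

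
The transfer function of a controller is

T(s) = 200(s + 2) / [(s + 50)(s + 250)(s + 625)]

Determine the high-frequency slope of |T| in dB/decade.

Each pole contributes −20 dB/decade at high frequency; each zero contributes +20 dB/decade.
Net: 1 zero(s) − 3 pole(s) → -40 dB/decade.

-40 dB/decade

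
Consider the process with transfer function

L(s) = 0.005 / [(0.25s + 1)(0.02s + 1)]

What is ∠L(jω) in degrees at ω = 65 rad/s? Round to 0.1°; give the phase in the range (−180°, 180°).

-138.9°

At ω = 65 rad/s:
pole (1 + j65·0.25) = 1 + j16.25 → |·| ≈ 16.281, ∠ ≈ 86.48°
pole (1 + j65·0.02) = 1 + j1.3 → |·| ≈ 1.6401, ∠ ≈ 52.43°
∠L = (0°) − (86.48° + 52.43°) = -138.91°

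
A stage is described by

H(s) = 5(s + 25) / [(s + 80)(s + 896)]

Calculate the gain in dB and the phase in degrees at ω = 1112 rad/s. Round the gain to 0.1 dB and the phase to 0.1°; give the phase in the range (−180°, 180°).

At s = jω = j1112:
zero (s+25): 25 + j1112 → |·| = √(25²+1112²) = √1237169 ≈ 1112.3, ∠ = arctan(1112/25) ≈ 88.71°
pole (s+80): 80 + j1112 → |·| = √(80²+1112²) = √1242944 ≈ 1114.9, ∠ = arctan(1112/80) ≈ 85.89°
pole (s+896): 896 + j1112 → |·| = √(896²+1112²) = √2039360 ≈ 1428.1, ∠ = arctan(1112/896) ≈ 51.14°
|H| = 5 · 1112.3 / 1.5922e+06 ≈ 0.003493
Gain = 20 log₁₀(0.003493) ≈ -49.14 dB
∠H = 88.71° − 137.03° = -48.32°

-49.1 dB, -48.3°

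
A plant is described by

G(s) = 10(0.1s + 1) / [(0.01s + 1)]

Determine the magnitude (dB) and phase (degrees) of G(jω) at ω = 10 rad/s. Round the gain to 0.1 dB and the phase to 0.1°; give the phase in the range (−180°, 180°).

At ω = 10 rad/s:
zero (1 + j10·0.1) = 1 + j1 → |·| ≈ 1.4142, ∠ ≈ 45.00°
pole (1 + j10·0.01) = 1 + j0.1 → |·| ≈ 1.005, ∠ ≈ 5.71°
|G| = 10 · 1.4142 / (1.005) ≈ 14.072
Gain = 20 log₁₀(14.072) ≈ 22.97 dB
∠G = (45.00°) − (5.71°) = 39.29°

23.0 dB, 39.3°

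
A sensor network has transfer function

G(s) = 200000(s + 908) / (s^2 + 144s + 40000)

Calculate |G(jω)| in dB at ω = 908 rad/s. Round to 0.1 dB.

50.2 dB

At s = jω = j908:
zero (s+908): 908 + j908 → |·| = √(908²+908²) = √1648928 ≈ 1284.1, ∠ = arctan(908/908) ≈ 45.00°
quadratic: (j908)² + 144·j908 + 40000 = -784464 + j130752 → |·| ≈ 7.9529e+05, ∠ ≈ 170.54°
|G| = 200000 · 1284.1 / 7.9529e+05 ≈ 322.93
Gain = 20 log₁₀(322.93) ≈ 50.18 dB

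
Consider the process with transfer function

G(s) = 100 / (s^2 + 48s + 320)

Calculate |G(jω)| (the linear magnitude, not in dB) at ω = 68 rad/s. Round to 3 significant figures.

Substitute s = j68:
Numerator: 100 = 100 + j0
Denominator: (j68)^2 + 48(j68) + 320 = -4304 + j3264
|N| = √(100² + 0²) ≈ 100, ∠N ≈ 0.00°
|D| = √(4304² + 3264²) ≈ 5401.7, ∠D ≈ 142.82°
|G| = 100 / 5401.7 ≈ 0.018513

0.0185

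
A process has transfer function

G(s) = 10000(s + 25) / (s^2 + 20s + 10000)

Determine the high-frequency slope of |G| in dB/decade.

Each pole contributes −20 dB/decade at high frequency; each zero contributes +20 dB/decade.
Net: 1 zero(s) − 2 pole(s) → -20 dB/decade.

-20 dB/decade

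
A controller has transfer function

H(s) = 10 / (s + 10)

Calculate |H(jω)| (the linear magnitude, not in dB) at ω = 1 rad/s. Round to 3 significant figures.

0.995

At s = jω = j1:
pole (s+10): 10 + j1 → |·| = √(10²+1²) = √101 ≈ 10.05, ∠ = arctan(1/10) ≈ 5.71°
|H| = 10 / 10.05 ≈ 0.99502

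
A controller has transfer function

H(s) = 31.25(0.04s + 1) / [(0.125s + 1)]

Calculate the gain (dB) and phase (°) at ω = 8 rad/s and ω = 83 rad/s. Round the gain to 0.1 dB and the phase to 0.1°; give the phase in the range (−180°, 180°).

At ω = 8 rad/s:
zero (1 + j8·0.04) = 1 + j0.32 → |·| ≈ 1.05, ∠ ≈ 17.74°
pole (1 + j8·0.125) = 1 + j1 → |·| ≈ 1.4142, ∠ ≈ 45.00°
|H| = 31.25 · 1.05 / (1.4142) ≈ 23.202
Gain = 20 log₁₀(23.202) ≈ 27.31 dB
∠H = (17.74°) − (45.00°) = -27.26°

At ω = 83 rad/s:
zero (1 + j83·0.04) = 1 + j3.32 → |·| ≈ 3.4673, ∠ ≈ 73.24°
pole (1 + j83·0.125) = 1 + j10.375 → |·| ≈ 10.423, ∠ ≈ 84.49°
|H| = 31.25 · 3.4673 / (10.423) ≈ 10.396
Gain = 20 log₁₀(10.396) ≈ 20.34 dB
∠H = (73.24°) − (84.49°) = -11.25°

ω = 8: 27.3 dB, -27.3°; ω = 83: 20.3 dB, -11.3°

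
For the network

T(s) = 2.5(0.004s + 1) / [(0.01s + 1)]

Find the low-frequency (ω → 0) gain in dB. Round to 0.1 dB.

8.0 dB

T(0) = 2.5 · 1 / 1 = 2.5
20 log₁₀(2.5) ≈ 7.96 dB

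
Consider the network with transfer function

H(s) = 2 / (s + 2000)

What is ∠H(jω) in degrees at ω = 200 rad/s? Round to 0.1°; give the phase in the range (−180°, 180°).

-5.7°

At s = jω = j200:
pole (s+2000): 2000 + j200 → |·| = √(2000²+200²) = √4040000 ≈ 2010, ∠ = arctan(200/2000) ≈ 5.71°
∠H = 0.00° − 5.71° = -5.71°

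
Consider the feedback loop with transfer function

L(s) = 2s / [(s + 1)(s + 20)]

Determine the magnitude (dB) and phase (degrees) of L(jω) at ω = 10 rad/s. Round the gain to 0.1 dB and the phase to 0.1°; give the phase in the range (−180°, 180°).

At s = jω = j10:
zero at origin: s = j10 → |·| = 10, ∠ = 90.00°
pole (s+1): 1 + j10 → |·| = √(1²+10²) = √101 ≈ 10.05, ∠ = arctan(10/1) ≈ 84.29°
pole (s+20): 20 + j10 → |·| = √(20²+10²) = √500 ≈ 22.361, ∠ = arctan(10/20) ≈ 26.57°
|L| = 2 · 10 / 224.73 ≈ 0.088996
Gain = 20 log₁₀(0.088996) ≈ -21.01 dB
∠L = 90.00° − 110.86° = -20.86°

-21.0 dB, -20.9°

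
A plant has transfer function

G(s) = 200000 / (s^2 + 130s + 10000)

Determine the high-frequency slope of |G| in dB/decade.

-40 dB/decade

Each pole contributes −20 dB/decade at high frequency; each zero contributes +20 dB/decade.
Net: 0 zero(s) − 2 pole(s) → -40 dB/decade.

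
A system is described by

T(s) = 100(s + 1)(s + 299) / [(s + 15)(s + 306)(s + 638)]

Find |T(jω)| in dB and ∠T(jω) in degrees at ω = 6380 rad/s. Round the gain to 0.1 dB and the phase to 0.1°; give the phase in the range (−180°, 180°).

At s = jω = j6380:
zero (s+1): 1 + j6380 → |·| = √(1²+6380²) = √40704401 ≈ 6380, ∠ = arctan(6380/1) ≈ 89.99°
zero (s+299): 299 + j6380 → |·| = √(299²+6380²) = √40793801 ≈ 6387, ∠ = arctan(6380/299) ≈ 87.32°
pole (s+15): 15 + j6380 → |·| = √(15²+6380²) = √40704625 ≈ 6380, ∠ = arctan(6380/15) ≈ 89.87°
pole (s+306): 306 + j6380 → |·| = √(306²+6380²) = √40798036 ≈ 6387.3, ∠ = arctan(6380/306) ≈ 87.25°
pole (s+638): 638 + j6380 → |·| = √(638²+6380²) = √41111444 ≈ 6411.8, ∠ = arctan(6380/638) ≈ 84.29°
|T| = 100 · 4.0749e+07 / 2.6129e+11 ≈ 0.015595
Gain = 20 log₁₀(0.015595) ≈ -36.14 dB
∠T = 177.31° − 261.41° = -84.10°

-36.1 dB, -84.1°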